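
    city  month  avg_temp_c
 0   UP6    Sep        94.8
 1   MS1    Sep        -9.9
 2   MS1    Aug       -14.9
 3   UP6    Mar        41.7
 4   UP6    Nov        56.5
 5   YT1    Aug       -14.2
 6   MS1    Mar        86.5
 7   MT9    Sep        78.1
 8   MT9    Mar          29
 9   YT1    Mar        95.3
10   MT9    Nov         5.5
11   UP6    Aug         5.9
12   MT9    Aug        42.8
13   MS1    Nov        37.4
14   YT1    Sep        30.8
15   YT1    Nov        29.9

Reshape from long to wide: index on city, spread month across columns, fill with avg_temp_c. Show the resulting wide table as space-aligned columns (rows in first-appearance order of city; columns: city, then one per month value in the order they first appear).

Columns: city plus the 4 distinct month values (Sep, Aug, Mar, Nov).
For example, row UP6 column Sep takes avg_temp_c=94.8 from the long row (UP6, Sep).

city  Sep   Aug    Mar   Nov 
UP6   94.8  5.9    41.7  56.5
MS1   -9.9  -14.9  86.5  37.4
YT1   30.8  -14.2  95.3  29.9
MT9   78.1  42.8   29    5.5 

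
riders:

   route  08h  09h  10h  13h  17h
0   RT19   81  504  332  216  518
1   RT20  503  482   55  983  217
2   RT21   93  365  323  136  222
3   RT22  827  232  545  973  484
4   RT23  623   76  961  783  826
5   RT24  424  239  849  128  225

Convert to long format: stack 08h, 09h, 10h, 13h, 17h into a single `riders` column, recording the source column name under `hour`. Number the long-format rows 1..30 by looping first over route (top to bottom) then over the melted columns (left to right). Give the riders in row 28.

849

30 rows total (6 × 5). Row 28: index ⌊(28-1)/5⌋ = 5 into route → RT24; (28-1) mod 5 = 2 into the melted columns → 10h.
So row 28 is (RT24, 10h, 849); riders = 849.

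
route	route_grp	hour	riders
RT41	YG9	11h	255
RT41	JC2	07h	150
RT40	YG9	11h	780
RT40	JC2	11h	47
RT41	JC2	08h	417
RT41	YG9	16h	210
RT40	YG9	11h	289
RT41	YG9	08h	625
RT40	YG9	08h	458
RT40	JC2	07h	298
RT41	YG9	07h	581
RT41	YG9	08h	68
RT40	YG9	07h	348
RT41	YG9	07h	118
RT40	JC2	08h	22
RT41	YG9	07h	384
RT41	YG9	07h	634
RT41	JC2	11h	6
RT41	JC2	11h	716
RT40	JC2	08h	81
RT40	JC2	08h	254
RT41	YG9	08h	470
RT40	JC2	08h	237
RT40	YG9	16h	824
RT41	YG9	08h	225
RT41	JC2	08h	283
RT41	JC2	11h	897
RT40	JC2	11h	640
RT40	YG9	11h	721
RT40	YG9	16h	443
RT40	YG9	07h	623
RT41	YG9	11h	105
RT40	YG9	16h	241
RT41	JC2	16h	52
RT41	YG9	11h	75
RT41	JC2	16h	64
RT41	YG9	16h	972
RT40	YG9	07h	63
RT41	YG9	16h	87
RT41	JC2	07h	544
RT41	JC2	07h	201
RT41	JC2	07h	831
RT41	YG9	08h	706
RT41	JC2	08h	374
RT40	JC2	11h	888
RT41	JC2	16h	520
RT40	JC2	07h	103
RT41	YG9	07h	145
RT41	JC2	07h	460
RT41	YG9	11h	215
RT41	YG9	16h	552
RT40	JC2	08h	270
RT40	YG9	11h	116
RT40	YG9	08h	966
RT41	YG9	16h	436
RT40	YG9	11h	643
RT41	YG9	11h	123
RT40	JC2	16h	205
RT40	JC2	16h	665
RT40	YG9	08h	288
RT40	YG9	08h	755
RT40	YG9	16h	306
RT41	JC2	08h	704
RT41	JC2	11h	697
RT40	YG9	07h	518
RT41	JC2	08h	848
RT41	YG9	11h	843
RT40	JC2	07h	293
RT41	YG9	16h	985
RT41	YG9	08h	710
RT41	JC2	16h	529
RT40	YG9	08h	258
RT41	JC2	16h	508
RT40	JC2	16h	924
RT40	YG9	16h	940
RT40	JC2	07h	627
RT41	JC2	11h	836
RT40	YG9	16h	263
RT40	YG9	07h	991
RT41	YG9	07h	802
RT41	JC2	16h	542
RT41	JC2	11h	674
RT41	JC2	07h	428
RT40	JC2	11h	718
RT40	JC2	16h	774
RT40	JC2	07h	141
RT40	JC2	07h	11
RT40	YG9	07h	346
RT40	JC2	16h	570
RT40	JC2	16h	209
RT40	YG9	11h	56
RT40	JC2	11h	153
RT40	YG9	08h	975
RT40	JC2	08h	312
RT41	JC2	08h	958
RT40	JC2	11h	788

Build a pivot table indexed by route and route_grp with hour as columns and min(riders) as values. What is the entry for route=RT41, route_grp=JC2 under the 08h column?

Rows with route=RT41, route_grp=JC2 and hour=08h: riders values are 417, 283, 374, 704, 848, 958.
min(417, 283, 374, 704, 848, 958) = 283.

283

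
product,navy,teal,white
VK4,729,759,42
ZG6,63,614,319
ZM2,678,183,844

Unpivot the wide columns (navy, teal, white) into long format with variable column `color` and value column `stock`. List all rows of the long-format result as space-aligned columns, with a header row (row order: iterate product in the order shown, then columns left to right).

product  color  stock
VK4      navy   729  
VK4      teal   759  
VK4      white  42   
ZG6      navy   63   
ZG6      teal   614  
ZG6      white  319  
ZM2      navy   678  
ZM2      teal   183  
ZM2      white  844  

Each (product, column) pair becomes one row: 3 × 3 = 9 rows.
For example, (VK4, navy) → stock=729.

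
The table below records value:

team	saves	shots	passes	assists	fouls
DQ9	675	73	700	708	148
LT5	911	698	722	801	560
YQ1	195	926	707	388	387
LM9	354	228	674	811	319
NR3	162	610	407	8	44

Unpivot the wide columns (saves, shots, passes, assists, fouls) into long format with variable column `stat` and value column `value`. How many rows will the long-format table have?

5 team values × 5 melted columns = 25 rows.

25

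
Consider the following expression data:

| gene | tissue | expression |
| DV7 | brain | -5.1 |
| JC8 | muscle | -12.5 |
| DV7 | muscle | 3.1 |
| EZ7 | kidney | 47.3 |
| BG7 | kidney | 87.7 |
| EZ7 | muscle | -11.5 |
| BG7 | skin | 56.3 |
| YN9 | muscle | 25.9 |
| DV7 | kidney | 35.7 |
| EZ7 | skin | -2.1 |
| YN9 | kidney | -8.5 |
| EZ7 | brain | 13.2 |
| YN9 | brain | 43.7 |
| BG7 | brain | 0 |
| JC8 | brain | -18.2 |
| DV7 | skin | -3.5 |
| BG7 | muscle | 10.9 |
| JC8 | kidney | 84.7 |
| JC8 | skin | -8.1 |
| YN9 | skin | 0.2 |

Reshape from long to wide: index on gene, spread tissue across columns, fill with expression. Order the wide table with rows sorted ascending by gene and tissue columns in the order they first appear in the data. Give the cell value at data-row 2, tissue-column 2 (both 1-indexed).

3.1

With rows sorted ascending by gene, row 2 is gene=DV7. tissue columns in first-appearance order: brain, muscle, kidney, skin; column 2 is muscle.
Long rows with gene=DV7, tissue=muscle: expression = 3.1.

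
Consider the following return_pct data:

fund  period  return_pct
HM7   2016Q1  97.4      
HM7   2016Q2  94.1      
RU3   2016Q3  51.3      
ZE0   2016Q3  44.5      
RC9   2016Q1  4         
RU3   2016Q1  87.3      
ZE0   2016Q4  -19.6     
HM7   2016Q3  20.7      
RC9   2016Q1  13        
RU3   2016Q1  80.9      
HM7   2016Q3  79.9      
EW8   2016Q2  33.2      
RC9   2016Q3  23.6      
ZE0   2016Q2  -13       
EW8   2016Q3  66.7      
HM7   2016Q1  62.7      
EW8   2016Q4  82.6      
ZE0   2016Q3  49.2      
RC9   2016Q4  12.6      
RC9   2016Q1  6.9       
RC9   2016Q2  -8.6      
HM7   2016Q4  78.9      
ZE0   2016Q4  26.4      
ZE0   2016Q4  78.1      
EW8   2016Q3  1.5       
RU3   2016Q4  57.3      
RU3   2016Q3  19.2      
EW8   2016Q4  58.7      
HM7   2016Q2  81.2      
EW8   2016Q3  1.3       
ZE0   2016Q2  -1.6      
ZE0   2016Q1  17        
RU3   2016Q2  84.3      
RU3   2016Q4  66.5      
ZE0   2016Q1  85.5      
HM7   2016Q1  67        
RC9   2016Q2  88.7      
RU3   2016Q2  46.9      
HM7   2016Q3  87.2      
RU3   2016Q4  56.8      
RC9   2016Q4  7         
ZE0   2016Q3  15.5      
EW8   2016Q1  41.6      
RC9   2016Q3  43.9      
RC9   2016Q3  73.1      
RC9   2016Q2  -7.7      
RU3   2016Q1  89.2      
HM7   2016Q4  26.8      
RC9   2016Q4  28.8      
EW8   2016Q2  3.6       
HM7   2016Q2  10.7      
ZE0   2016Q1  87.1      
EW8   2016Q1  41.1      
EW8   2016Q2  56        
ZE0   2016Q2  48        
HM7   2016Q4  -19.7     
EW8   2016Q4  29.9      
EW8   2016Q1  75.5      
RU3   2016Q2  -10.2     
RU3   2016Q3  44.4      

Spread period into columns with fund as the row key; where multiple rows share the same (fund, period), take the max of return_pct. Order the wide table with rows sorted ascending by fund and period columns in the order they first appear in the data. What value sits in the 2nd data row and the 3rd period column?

With rows sorted ascending by fund, row 2 is fund=HM7. period columns in first-appearance order: 2016Q1, 2016Q2, 2016Q3, 2016Q4; column 3 is 2016Q3.
Long rows with fund=HM7, period=2016Q3: max(20.7, 79.9, 87.2) = 87.2.

87.2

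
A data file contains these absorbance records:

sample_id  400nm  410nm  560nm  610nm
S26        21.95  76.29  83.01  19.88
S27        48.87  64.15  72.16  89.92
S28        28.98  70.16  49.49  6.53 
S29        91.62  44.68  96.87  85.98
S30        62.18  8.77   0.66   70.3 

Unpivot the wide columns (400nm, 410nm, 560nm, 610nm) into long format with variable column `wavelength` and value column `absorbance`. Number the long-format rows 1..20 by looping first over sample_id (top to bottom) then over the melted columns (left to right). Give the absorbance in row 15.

96.87

20 rows total (5 × 4). Row 15: index ⌊(15-1)/4⌋ = 3 into sample_id → S29; (15-1) mod 4 = 2 into the melted columns → 560nm.
So row 15 is (S29, 560nm, 96.87); absorbance = 96.87.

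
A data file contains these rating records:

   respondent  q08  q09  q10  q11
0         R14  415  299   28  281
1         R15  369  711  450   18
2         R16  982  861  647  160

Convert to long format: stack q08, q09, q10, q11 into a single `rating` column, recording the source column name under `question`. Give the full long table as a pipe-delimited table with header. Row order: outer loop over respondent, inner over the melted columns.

Each (respondent, column) pair becomes one row: 3 × 4 = 12 rows.
For example, (R14, q08) → rating=415.

| respondent | question | rating |
| R14 | q08 | 415 |
| R14 | q09 | 299 |
| R14 | q10 | 28 |
| R14 | q11 | 281 |
| R15 | q08 | 369 |
| R15 | q09 | 711 |
| R15 | q10 | 450 |
| R15 | q11 | 18 |
| R16 | q08 | 982 |
| R16 | q09 | 861 |
| R16 | q10 | 647 |
| R16 | q11 | 160 |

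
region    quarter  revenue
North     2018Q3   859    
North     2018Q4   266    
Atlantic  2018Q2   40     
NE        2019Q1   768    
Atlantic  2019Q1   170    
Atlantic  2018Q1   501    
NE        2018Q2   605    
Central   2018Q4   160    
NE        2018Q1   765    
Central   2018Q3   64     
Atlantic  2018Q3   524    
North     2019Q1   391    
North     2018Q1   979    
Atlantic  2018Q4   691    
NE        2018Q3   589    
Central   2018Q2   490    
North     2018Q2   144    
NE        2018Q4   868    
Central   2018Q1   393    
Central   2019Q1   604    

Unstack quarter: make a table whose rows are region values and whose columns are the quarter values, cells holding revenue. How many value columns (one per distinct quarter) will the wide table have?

5 distinct quarter values: 2018Q1, 2018Q2, 2018Q3, 2018Q4, 2019Q1.

5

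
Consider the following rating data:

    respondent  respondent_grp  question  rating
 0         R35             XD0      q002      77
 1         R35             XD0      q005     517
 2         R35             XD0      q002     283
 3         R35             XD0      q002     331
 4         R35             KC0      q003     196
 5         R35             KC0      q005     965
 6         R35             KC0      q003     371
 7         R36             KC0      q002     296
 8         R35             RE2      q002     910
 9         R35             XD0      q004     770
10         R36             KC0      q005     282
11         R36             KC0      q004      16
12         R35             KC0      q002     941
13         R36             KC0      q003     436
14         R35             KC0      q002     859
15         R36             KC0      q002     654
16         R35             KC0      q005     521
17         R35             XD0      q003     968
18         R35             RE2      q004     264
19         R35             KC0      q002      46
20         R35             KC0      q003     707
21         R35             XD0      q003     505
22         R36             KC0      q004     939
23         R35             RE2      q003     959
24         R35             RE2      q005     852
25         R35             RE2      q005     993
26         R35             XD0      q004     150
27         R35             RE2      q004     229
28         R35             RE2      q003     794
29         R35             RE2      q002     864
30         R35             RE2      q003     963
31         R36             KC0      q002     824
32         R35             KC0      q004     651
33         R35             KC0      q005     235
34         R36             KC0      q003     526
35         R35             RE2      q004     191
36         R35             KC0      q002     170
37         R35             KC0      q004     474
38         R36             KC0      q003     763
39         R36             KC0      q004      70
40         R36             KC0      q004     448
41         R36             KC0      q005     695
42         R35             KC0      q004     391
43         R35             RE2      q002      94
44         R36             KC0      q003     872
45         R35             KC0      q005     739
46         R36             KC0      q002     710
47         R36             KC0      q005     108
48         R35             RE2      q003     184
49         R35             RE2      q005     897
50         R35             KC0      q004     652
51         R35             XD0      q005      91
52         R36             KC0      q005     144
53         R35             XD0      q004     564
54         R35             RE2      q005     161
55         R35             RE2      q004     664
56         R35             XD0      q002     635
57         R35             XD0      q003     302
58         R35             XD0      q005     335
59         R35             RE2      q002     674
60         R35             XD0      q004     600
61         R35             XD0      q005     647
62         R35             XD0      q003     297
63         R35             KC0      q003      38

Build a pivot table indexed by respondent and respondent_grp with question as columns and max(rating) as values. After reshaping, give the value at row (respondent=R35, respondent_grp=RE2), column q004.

Rows with respondent=R35, respondent_grp=RE2 and question=q004: rating values are 264, 229, 191, 664.
max(264, 229, 191, 664) = 664.

664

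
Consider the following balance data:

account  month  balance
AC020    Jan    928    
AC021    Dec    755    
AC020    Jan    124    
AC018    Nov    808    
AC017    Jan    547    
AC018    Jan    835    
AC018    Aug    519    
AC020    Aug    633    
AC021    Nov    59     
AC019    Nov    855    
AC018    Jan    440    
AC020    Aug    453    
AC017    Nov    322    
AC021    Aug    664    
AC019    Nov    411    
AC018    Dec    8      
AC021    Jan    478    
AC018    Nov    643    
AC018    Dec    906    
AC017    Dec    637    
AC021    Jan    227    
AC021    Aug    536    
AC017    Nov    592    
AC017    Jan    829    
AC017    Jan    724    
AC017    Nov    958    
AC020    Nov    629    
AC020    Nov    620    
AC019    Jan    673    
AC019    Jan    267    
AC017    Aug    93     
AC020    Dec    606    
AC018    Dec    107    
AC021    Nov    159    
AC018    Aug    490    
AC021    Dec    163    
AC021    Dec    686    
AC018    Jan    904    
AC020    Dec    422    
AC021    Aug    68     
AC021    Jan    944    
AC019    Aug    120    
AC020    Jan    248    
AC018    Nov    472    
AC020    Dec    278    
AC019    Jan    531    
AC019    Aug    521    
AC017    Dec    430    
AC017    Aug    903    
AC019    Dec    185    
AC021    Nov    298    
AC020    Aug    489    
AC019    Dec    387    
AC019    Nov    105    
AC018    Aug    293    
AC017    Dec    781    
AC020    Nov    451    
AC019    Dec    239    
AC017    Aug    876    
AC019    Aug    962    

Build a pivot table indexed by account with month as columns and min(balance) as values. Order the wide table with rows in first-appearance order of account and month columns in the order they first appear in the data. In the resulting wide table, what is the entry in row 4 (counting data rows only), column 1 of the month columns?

547

With rows in first-appearance order of account, row 4 is account=AC017. month columns in first-appearance order: Jan, Dec, Nov, Aug; column 1 is Jan.
Long rows with account=AC017, month=Jan: min(547, 829, 724) = 547.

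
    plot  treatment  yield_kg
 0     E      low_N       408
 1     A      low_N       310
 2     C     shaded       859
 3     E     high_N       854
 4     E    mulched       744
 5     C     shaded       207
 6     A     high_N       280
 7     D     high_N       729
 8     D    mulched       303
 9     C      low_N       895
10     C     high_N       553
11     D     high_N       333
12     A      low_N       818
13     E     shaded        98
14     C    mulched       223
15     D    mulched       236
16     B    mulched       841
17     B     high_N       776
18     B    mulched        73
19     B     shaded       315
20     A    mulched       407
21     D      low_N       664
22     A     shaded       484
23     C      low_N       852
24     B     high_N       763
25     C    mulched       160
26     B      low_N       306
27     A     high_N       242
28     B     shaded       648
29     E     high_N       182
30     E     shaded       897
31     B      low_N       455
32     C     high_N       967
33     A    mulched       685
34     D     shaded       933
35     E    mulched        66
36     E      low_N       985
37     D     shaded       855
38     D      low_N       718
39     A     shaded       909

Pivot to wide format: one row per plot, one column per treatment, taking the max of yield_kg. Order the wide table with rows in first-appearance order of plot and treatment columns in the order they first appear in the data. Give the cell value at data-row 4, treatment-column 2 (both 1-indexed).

933

With rows in first-appearance order of plot, row 4 is plot=D. treatment columns in first-appearance order: low_N, shaded, high_N, mulched; column 2 is shaded.
Long rows with plot=D, treatment=shaded: max(933, 855) = 933.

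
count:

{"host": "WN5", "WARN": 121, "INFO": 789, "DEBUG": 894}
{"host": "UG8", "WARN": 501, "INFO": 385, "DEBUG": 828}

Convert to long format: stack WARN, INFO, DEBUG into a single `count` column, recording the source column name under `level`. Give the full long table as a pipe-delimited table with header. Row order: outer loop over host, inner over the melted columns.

Each (host, column) pair becomes one row: 2 × 3 = 6 rows.
For example, (WN5, WARN) → count=121.

| host | level | count |
| WN5 | WARN | 121 |
| WN5 | INFO | 789 |
| WN5 | DEBUG | 894 |
| UG8 | WARN | 501 |
| UG8 | INFO | 385 |
| UG8 | DEBUG | 828 |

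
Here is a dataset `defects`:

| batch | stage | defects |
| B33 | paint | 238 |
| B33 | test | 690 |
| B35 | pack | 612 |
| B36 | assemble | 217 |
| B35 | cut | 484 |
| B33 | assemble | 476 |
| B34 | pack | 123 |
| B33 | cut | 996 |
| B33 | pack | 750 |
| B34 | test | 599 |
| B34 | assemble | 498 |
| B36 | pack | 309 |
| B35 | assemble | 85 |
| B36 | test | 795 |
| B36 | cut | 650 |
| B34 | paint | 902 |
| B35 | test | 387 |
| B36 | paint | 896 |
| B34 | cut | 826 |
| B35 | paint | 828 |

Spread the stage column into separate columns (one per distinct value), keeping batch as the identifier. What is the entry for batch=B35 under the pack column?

Wide layout: rows indexed by batch, columns are the 5 distinct stage values (paint, test, pack, assemble, cut).
Cell (batch=B35, stage=pack) draws from the long row where batch=B35 and stage=pack, which has defects=612.

612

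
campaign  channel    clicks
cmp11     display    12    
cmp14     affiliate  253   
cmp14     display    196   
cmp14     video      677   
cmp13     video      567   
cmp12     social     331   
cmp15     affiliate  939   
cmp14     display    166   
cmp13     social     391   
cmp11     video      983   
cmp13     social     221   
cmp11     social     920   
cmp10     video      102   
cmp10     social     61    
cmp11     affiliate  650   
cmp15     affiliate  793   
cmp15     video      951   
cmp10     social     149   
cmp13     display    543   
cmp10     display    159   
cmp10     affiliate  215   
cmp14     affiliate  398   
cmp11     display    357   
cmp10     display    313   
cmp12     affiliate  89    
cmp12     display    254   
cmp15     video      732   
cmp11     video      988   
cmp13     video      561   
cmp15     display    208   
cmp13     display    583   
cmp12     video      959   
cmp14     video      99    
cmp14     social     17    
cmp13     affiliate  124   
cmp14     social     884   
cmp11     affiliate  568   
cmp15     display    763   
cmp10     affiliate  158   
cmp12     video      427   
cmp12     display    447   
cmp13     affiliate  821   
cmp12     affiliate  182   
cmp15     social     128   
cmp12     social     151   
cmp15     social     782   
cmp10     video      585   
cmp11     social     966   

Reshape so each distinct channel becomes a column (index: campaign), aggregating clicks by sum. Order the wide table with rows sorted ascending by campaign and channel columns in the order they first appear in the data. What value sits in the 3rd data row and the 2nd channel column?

271

With rows sorted ascending by campaign, row 3 is campaign=cmp12. channel columns in first-appearance order: display, affiliate, video, social; column 2 is affiliate.
Long rows with campaign=cmp12, channel=affiliate: 89 + 182 = 271.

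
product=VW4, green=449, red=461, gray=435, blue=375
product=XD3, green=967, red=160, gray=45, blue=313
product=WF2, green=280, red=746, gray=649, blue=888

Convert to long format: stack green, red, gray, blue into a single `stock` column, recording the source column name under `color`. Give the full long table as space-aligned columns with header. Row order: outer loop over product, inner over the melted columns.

Each (product, column) pair becomes one row: 3 × 4 = 12 rows.
For example, (VW4, green) → stock=449.

product  color  stock
VW4      green  449  
VW4      red    461  
VW4      gray   435  
VW4      blue   375  
XD3      green  967  
XD3      red    160  
XD3      gray   45   
XD3      blue   313  
WF2      green  280  
WF2      red    746  
WF2      gray   649  
WF2      blue   888  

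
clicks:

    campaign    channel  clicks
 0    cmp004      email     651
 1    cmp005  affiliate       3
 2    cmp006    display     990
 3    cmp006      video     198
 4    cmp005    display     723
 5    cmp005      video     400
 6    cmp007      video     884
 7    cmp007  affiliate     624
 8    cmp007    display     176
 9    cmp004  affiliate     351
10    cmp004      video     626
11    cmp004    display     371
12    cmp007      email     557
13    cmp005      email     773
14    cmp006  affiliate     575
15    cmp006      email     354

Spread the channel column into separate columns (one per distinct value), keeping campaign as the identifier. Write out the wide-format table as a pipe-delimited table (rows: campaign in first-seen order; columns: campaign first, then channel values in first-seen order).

| campaign | email | affiliate | display | video |
| cmp004 | 651 | 351 | 371 | 626 |
| cmp005 | 773 | 3 | 723 | 400 |
| cmp006 | 354 | 575 | 990 | 198 |
| cmp007 | 557 | 624 | 176 | 884 |

Columns: campaign plus the 4 distinct channel values (email, affiliate, display, video).
For example, row cmp004 column email takes clicks=651 from the long row (cmp004, email).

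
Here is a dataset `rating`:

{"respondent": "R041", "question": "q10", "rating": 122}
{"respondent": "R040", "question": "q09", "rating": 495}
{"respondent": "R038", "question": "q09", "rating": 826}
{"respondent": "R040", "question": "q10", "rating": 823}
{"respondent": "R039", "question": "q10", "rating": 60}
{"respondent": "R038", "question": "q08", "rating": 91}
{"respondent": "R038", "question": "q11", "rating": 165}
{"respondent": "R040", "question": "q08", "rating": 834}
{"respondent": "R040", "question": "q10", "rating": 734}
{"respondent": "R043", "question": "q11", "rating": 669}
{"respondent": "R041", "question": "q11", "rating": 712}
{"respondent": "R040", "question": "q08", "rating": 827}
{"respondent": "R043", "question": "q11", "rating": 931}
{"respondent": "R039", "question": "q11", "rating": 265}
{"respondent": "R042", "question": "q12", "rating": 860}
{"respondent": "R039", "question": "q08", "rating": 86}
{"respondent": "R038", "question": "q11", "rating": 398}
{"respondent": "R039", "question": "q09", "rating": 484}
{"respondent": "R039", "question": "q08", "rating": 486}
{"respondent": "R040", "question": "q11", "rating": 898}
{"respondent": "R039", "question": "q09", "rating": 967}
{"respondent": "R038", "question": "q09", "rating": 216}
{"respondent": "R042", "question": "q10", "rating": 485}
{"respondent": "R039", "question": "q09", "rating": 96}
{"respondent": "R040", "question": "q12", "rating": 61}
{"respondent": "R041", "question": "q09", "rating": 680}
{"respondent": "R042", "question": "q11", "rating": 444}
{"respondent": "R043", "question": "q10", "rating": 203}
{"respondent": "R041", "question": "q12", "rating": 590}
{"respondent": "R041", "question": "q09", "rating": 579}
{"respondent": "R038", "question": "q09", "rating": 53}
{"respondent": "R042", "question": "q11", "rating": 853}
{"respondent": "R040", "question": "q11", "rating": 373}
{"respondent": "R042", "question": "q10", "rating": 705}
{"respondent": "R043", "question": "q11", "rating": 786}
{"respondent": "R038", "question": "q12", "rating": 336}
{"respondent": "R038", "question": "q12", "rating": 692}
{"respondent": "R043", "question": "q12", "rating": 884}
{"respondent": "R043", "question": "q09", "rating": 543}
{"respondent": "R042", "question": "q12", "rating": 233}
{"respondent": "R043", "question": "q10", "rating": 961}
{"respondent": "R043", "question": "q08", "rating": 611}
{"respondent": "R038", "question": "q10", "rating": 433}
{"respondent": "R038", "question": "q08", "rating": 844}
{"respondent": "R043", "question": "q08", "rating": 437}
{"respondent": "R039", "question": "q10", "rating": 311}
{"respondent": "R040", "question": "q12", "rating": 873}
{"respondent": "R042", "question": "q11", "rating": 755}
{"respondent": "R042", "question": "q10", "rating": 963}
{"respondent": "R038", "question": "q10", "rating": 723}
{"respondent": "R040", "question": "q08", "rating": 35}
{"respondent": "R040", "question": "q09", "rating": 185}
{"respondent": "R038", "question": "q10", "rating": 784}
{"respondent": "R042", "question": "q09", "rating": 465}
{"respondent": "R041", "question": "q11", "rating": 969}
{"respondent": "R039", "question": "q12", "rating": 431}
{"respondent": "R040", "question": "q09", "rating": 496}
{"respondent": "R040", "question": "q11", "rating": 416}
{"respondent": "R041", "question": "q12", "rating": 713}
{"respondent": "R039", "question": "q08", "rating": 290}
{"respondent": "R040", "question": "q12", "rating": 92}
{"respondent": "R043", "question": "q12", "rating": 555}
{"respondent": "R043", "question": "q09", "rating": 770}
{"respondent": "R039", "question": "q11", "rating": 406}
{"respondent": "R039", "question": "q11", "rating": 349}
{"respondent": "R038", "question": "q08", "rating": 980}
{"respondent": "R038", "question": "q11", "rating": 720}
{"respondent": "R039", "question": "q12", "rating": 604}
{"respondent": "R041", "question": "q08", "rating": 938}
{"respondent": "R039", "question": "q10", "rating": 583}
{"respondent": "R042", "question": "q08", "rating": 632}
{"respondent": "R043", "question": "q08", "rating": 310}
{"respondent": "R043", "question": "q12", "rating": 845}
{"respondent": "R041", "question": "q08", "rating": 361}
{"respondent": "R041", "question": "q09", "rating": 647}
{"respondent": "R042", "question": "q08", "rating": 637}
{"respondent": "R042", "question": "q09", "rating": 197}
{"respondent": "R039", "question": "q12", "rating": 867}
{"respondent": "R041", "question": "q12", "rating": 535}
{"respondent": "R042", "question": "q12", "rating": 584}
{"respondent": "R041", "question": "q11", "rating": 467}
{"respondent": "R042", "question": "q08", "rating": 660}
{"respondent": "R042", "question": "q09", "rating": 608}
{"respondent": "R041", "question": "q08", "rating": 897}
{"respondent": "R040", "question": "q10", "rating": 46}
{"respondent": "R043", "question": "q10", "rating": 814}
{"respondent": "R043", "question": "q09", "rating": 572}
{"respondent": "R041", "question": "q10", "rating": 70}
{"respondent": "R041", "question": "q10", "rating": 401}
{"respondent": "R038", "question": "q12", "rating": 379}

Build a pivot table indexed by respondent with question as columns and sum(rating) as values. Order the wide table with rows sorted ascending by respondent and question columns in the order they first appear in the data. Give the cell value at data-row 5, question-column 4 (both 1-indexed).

With rows sorted ascending by respondent, row 5 is respondent=R042. question columns in first-appearance order: q10, q09, q08, q11, q12; column 4 is q11.
Long rows with respondent=R042, question=q11: 444 + 853 + 755 = 2052.

2052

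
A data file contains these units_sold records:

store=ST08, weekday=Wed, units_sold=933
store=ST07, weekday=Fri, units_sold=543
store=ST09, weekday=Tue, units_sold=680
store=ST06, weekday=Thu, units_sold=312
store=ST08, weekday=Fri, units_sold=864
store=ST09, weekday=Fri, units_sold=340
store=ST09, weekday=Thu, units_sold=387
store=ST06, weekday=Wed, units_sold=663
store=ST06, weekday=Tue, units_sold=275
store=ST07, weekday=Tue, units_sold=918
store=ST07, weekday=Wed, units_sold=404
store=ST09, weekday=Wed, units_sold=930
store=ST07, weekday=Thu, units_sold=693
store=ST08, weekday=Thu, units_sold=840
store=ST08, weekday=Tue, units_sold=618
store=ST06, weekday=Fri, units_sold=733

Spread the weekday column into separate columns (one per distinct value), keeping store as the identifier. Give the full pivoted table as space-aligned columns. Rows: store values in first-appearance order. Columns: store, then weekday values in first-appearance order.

store  Wed  Fri  Tue  Thu
ST08   933  864  618  840
ST07   404  543  918  693
ST09   930  340  680  387
ST06   663  733  275  312

Columns: store plus the 4 distinct weekday values (Wed, Fri, Tue, Thu).
For example, row ST08 column Wed takes units_sold=933 from the long row (ST08, Wed).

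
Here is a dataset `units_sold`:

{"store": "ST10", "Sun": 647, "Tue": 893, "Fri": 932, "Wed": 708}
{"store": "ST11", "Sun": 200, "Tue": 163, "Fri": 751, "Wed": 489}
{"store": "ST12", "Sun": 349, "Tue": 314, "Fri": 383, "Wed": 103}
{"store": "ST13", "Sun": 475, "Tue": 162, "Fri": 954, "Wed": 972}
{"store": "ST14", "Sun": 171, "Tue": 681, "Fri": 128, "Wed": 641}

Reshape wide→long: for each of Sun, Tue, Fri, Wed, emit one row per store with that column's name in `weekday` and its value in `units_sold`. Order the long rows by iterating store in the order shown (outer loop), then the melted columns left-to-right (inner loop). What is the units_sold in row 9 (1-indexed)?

349

20 rows total (5 × 4). Row 9: index ⌊(9-1)/4⌋ = 2 into store → ST12; (9-1) mod 4 = 0 into the melted columns → Sun.
So row 9 is (ST12, Sun, 349); units_sold = 349.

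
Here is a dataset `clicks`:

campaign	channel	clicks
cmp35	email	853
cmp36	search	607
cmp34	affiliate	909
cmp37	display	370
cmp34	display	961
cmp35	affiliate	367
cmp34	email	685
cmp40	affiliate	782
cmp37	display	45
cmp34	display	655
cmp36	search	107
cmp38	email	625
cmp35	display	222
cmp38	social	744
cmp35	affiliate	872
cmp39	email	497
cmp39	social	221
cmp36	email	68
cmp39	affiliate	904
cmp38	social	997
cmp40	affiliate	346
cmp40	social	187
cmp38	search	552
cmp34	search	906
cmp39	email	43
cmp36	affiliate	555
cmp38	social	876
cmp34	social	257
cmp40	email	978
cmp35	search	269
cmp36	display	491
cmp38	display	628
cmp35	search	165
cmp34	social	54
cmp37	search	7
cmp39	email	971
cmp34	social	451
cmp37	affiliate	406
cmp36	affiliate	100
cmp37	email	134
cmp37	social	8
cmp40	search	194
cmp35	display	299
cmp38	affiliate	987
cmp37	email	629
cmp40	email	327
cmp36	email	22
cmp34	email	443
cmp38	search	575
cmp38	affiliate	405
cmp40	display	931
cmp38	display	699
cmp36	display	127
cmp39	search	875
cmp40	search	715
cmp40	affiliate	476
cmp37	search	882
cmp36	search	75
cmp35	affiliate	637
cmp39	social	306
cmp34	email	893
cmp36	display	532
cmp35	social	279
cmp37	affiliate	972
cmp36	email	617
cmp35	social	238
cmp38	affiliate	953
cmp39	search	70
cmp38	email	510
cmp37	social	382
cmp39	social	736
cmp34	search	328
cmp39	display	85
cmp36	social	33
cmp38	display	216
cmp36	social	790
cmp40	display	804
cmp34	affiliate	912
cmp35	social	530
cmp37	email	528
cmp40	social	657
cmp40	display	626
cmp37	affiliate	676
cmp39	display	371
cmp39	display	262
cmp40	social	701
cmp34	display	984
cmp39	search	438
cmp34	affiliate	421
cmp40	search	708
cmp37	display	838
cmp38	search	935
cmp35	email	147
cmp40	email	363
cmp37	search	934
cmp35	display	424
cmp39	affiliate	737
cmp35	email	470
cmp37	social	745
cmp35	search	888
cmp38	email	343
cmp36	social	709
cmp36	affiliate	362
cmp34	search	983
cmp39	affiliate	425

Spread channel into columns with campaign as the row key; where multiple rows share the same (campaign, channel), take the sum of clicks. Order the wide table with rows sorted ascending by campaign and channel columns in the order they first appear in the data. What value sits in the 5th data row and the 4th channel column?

1543

With rows sorted ascending by campaign, row 5 is campaign=cmp38. channel columns in first-appearance order: email, search, affiliate, display, social; column 4 is display.
Long rows with campaign=cmp38, channel=display: 628 + 699 + 216 = 1543.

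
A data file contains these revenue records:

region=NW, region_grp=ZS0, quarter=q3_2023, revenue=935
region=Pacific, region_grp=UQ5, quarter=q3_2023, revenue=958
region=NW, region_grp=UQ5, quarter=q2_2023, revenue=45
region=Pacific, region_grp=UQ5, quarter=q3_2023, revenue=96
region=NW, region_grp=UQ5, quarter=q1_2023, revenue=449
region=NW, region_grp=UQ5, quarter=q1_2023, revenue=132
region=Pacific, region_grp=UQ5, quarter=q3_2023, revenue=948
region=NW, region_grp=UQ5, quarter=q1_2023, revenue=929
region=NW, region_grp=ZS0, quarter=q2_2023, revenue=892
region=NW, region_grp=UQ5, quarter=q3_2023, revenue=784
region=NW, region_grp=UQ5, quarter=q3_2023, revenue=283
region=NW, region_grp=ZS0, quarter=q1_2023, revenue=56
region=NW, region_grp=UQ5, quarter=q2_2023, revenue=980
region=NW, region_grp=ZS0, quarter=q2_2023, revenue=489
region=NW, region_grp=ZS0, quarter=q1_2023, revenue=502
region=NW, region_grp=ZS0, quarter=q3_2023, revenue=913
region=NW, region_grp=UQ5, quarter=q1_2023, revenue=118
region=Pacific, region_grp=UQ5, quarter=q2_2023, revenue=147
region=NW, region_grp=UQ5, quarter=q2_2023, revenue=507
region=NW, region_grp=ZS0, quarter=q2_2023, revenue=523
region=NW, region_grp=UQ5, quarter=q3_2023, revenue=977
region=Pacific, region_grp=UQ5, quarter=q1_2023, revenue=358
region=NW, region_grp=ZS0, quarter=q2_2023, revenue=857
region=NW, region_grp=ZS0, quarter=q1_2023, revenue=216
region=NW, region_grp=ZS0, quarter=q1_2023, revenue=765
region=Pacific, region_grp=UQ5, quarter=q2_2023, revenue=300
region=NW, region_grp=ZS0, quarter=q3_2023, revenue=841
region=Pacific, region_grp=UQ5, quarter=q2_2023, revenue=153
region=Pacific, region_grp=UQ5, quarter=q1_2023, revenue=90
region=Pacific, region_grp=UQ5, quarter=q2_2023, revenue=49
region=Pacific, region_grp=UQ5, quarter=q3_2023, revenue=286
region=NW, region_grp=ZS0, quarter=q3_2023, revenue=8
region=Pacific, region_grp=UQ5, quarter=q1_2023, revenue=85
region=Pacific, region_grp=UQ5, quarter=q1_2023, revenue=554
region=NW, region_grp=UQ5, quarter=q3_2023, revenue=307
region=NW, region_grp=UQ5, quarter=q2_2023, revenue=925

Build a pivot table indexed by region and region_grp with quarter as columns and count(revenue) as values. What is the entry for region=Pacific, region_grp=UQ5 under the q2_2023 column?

4

Rows with region=Pacific, region_grp=UQ5 and quarter=q2_2023: revenue values are 147, 300, 153, 49.
4 rows match — count = 4.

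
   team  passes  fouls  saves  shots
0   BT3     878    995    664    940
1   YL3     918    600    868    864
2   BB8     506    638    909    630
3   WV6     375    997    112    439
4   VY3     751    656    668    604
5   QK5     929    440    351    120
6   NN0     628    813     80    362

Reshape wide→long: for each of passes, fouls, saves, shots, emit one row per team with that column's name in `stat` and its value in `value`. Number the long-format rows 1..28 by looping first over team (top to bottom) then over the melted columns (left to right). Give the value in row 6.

600

28 rows total (7 × 4). Row 6: index ⌊(6-1)/4⌋ = 1 into team → YL3; (6-1) mod 4 = 1 into the melted columns → fouls.
So row 6 is (YL3, fouls, 600); value = 600.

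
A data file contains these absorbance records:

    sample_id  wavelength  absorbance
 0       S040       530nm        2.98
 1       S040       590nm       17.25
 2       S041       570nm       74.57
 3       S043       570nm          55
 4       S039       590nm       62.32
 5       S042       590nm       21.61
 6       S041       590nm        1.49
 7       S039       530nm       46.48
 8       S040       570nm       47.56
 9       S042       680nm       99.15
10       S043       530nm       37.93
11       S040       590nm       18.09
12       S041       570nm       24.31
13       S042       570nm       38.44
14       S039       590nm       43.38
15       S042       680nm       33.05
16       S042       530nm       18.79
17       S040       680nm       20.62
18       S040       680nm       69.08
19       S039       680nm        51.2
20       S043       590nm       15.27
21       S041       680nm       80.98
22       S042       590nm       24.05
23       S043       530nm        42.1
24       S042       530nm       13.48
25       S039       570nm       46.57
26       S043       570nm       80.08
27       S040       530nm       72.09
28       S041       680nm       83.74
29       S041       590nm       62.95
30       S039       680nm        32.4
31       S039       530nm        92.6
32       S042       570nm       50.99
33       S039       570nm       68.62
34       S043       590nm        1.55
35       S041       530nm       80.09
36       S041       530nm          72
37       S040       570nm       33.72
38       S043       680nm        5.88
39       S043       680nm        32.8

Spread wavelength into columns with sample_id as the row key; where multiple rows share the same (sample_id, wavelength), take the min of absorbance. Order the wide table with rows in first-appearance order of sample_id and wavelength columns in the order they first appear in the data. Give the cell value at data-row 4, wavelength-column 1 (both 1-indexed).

With rows in first-appearance order of sample_id, row 4 is sample_id=S039. wavelength columns in first-appearance order: 530nm, 590nm, 570nm, 680nm; column 1 is 530nm.
Long rows with sample_id=S039, wavelength=530nm: min(46.48, 92.6) = 46.48.

46.48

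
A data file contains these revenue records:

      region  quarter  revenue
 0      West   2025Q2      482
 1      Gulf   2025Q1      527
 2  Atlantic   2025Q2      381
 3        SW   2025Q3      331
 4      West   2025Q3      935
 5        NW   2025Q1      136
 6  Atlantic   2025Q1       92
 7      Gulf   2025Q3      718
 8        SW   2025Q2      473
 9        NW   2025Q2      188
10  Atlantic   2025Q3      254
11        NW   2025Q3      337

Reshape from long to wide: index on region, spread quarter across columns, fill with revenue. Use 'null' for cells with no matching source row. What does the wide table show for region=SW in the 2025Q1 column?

No long-format row has region=SW and quarter=2025Q1, so the cell is null.

null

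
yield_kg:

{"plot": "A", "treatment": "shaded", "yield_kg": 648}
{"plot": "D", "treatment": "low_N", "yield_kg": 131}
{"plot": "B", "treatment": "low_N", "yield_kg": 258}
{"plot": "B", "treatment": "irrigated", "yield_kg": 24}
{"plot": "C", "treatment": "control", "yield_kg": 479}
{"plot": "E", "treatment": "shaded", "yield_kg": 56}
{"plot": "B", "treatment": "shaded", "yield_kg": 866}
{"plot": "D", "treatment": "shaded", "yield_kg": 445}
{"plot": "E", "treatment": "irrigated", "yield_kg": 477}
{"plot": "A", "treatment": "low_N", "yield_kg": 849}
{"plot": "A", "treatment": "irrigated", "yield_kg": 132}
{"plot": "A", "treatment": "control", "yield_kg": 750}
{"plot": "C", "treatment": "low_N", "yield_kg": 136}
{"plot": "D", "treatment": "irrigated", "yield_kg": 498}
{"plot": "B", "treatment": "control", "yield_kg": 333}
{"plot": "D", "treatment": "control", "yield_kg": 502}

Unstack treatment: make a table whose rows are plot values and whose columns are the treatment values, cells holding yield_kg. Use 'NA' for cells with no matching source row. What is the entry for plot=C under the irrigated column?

NA

No long-format row has plot=C and treatment=irrigated, so the cell is NA.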